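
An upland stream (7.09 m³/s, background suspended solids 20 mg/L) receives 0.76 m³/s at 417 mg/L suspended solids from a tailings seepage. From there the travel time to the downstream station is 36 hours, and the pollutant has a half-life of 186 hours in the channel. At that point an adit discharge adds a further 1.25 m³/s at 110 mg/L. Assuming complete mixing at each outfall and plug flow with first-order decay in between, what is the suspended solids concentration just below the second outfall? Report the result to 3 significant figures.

59.2 mg/L

After mixing, C = (7.090·20.00 + 0.7600·417.0) / 7.850 = 458.7/7.850 = 58.44 mg/L; combined flow 7.850 m³/s.
Half-life 186 h → k = ln 2 / 186 = 0.003727 h⁻¹ = 0.08944 d⁻¹.
Applying C = C₀e^(−kt): 58.44 × 0.8745 = 51.10 mg/L.
Second outfall: C = (7.850·51.10 + 1.250·110.0)/9.100 = 59.19 mg/L.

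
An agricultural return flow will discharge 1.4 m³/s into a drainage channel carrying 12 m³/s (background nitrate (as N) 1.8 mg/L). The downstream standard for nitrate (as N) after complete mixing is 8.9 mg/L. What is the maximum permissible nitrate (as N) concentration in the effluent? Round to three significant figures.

At the limit, (Qr·Cr + Qe·Cₑ)/(Qr + Qe) = 8.9:
Cₑ = (13.40·8.9 − 12.00·1.800) / 1.400 = 69.76 mg/L.

69.8 mg/L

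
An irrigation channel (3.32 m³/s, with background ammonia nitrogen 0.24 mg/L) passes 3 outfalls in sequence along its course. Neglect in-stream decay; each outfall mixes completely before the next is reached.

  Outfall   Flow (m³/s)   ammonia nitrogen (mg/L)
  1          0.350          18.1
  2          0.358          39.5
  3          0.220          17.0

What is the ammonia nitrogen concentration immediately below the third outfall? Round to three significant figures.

5.89 mg/L

Outfall 1: combined Q = 3.670 m³/s; C = (3.320·0.2400 + 0.3500·18.10)/3.670 = 1.943 mg/L.
Outfall 2: combined Q = 4.028 m³/s; C = (3.670·1.943 + 0.3580·39.50)/4.028 = 5.281 mg/L.
Outfall 3: combined Q = 4.248 m³/s; C = (4.028·5.281 + 0.2200·17.00)/4.248 = 5.888 mg/L.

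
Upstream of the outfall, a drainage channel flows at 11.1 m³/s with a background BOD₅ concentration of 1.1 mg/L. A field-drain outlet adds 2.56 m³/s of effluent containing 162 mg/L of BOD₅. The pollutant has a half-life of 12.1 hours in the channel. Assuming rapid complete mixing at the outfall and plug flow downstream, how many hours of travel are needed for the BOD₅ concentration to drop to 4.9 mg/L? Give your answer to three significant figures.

32.3 h

Mixed concentration C = ΣQC/ΣQ = (11.10·1.100 + 2.560·162.0) / 13.66 = 426.9/13.66 = 31.25 mg/L.
Half-life 12.1 h → k = ln 2 / 12.1 = 0.05728 h⁻¹ = 1.375 d⁻¹.
31.25·exp(−k·t) = 4.9 → t = ln(31.25/4.9)/k = 116400 s = 32.35 h.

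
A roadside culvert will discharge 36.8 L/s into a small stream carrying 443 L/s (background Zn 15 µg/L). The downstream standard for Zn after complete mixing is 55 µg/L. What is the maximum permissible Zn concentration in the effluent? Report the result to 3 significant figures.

537 µg/L

At the limit, (Qr·Cr + Qe·Cₑ)/(Qr + Qe) = 55:
Cₑ = (479.8·55 − 443.0·15.00) / 36.80 = 536.5 µg/L.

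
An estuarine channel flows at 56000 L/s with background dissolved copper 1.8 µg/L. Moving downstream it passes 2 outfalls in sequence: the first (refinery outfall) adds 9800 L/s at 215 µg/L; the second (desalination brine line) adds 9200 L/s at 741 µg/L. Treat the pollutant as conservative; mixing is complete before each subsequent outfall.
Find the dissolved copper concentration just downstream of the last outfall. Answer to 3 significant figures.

After outfall 1: Q = 56000 + 9800 = 65800 L/s; C = (56000·1.800 + 9800·215.0)/65800 = 33.55 µg/L.
After outfall 2: Q = 65800 + 9200 = 75000 L/s; C = (65800·33.55 + 9200·741.0)/75000 = 120.3 µg/L.

120 µg/L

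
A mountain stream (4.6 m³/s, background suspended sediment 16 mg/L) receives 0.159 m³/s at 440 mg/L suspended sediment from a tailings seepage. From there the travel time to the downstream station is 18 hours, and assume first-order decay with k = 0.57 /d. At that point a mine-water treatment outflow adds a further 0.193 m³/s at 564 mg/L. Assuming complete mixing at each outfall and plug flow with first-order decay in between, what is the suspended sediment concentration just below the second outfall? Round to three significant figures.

40.9 mg/L

Conservation of mass: C = (4.600·16.00 + 0.1590·440.0) / 4.759 = 143.6/4.759 = 30.17 mg/L; combined flow 4.759 m³/s.
Applying C = C₀e^(−kt): 30.17 × 0.6521 = 19.67 mg/L.
At the second outfall, C = (4.759·19.67 + 0.1930·564.0) / (4.759 + 0.1930) = 40.89 mg/L.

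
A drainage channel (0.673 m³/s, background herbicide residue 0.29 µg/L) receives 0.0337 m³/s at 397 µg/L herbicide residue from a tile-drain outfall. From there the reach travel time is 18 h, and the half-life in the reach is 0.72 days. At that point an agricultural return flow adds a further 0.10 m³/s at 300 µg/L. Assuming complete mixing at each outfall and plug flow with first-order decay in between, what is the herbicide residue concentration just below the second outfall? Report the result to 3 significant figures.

45.4 µg/L

Conservation of mass: C = (0.6730·0.2900 + 0.03370·397.0) / 0.7067 = 13.57/0.7067 = 19.21 µg/L; combined flow 0.7067 m³/s.
Half-life 0.72 d → k = ln 2 / 0.72 = 0.9627 d⁻¹.
Decay over the reach: 19.21·exp(−kt) = 19.21·0.4858 = 9.330 µg/L.
Second outfall: C = (0.7067·9.330 + 0.1000·300.0)/0.8067 = 45.36 µg/L.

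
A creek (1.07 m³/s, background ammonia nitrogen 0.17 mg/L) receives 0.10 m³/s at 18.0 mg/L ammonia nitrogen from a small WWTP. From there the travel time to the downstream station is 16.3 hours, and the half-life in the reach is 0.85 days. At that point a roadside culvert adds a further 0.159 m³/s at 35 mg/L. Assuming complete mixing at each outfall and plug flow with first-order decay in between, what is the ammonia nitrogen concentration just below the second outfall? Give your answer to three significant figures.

5.04 mg/L

After mixing, C = (1.070·0.1700 + 0.1000·18.00) / 1.170 = 1.982/1.170 = 1.694 mg/L; combined flow 1.170 m³/s.
Half-life 0.85 d → k = ln 2 / 0.85 = 0.8155 d⁻¹.
After decay, C = 1.694 × e^(−kt) = 1.694 × 0.5747 = 0.9736 mg/L.
At the second outfall, C = (1.170·0.9736 + 0.1590·35.00) / (1.170 + 0.1590) = 5.044 mg/L.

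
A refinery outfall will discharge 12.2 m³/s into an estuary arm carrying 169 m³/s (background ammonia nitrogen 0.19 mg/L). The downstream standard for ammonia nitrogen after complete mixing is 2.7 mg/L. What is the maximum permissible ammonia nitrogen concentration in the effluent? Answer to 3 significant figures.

At the limit, (Qr·Cr + Qe·Cₑ)/(Qr + Qe) = 2.7:
Cₑ = (181.2·2.7 − 169.0·0.1900) / 12.20 = 37.47 mg/L.

37.5 mg/L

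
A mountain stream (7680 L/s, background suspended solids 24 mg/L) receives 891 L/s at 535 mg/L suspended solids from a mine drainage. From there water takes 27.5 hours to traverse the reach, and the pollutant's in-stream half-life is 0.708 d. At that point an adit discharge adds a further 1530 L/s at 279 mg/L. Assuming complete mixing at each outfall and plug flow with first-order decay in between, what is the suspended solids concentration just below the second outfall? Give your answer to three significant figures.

After mixing, C = (7680·24.00 + 891.0·535.0) / 8571 = 661000/8571 = 77.12 mg/L; combined flow 8571 L/s.
Half-life 0.708 d → k = ln 2 / 0.708 = 0.9790 d⁻¹.
Applying C = C₀e^(−kt): 77.12 × 0.3257 = 25.12 mg/L.
At the second outfall, C = (8571·25.12 + 1530·279.0) / (8571 + 1530) = 63.57 mg/L.

63.6 mg/L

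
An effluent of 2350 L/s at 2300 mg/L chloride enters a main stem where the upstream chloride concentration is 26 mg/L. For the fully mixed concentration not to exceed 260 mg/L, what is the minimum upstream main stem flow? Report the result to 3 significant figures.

20500 L/s

Set C_mix = 260: (Q·26.00 + 2350·2300) / (Q + 2350) = 260
→ Q = 2350·(2300 − 260)/(260 − 26.00) = 20490 L/s.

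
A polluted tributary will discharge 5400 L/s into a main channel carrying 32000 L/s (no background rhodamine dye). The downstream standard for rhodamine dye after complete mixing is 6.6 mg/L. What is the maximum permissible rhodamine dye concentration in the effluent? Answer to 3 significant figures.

45.7 mg/L

At the limit, (Qr·Cr + Qe·Cₑ)/(Qr + Qe) = 6.6:
Cₑ = (37400·6.6 − 32000·0) / 5400 = 45.71 mg/L.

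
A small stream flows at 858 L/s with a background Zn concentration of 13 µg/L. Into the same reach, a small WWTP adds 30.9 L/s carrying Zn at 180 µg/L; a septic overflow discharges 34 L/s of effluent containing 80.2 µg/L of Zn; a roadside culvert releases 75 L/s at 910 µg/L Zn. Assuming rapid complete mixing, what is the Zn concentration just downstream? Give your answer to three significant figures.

After mixing, C = (858.0·13.00 + 30.90·180.0 + 34.00·80.20 + 75.00·910.0) / 997.9 = 87690/997.9 = 87.88 µg/L.

87.9 µg/L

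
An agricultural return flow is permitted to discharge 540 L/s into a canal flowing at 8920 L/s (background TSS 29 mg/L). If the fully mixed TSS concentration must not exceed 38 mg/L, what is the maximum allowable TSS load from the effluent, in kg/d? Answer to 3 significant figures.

8710 kg/d

Mass balance at the limit: 8920·29.00 + 540.0·Cₑ = 9460·38 → Cₑ = 186.7 mg/L.
540.0 L/s = 0.5400 m³/s. Load = 0.5400 m³/s × 186.7 g/m³ × 86 400 s/d = 8709 kg/d.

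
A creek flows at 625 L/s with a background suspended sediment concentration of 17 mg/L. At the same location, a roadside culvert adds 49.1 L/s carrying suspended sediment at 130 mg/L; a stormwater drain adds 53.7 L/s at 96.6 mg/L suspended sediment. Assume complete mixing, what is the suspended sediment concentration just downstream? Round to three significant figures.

30.5 mg/L

After mixing, C = (625.0·17.00 + 49.10·130.0 + 53.70·96.60) / 727.8 = 22200/727.8 = 30.50 mg/L.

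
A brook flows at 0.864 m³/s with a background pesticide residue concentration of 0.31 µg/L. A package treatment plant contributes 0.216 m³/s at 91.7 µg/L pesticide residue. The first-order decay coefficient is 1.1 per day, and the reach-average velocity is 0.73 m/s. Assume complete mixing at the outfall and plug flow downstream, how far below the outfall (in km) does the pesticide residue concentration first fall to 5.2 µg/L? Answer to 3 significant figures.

Mass balance: C = (0.8640·0.3100 + 0.2160·91.70) / 1.080 = 20.08/1.080 = 18.59 µg/L.
Set 18.59·exp(−k·t) = 5.2 → t = ln(18.59/5.2)/k = 100100 s = 27.79 h.
Distance = v·t = 0.73·100100 = 73040 m = 73.04 km.

73.0 km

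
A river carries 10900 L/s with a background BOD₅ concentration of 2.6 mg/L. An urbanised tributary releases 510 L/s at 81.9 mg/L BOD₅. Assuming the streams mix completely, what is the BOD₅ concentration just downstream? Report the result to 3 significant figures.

Mass balance: C = (10900·2.600 + 510.0·81.90) / 11410 = 70110/11410 = 6.145 mg/L.

6.14 mg/L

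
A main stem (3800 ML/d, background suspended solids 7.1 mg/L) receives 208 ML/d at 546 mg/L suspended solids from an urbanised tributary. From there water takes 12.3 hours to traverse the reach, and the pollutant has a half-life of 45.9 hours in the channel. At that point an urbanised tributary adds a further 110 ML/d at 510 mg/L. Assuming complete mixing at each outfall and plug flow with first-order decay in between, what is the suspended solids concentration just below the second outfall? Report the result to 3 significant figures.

42.0 mg/L

Flow-weighted average: C = (3800·7.100 + 208.0·546.0) / 4008 = 140500/4008 = 35.07 mg/L; combined flow 4008 ML/d.
Half-life 45.9 h → k = ln 2 / 45.9 = 0.01510 h⁻¹ = 0.3624 d⁻¹.
Applying C = C₀e^(−kt): 35.07 × 0.8305 = 29.12 mg/L.
Second outfall: C = (4008·29.12 + 110.0·510.0)/4118 = 41.97 mg/L.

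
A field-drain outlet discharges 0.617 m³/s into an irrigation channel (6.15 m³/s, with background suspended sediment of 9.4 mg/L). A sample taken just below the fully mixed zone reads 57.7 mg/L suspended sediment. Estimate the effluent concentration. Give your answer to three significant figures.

Mass balance: 6.150·9.400 + 0.6170·Cₑ = 6.767·57.70
→ Cₑ = (6.767·57.70 − 6.150·9.400) / 0.6170 = 539.1 mg/L.

539 mg/L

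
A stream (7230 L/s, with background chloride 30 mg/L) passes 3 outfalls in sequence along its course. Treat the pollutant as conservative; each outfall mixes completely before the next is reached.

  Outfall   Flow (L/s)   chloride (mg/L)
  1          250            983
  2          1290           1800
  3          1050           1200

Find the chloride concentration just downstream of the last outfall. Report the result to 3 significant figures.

412 mg/L

After outfall 1: Q = 7230 + 250.0 = 7480 L/s; C = (7230·30.00 + 250.0·983.0)/7480 = 61.85 mg/L.
After outfall 2: Q = 7480 + 1290 = 8770 L/s; C = (7480·61.85 + 1290·1800)/8770 = 317.5 mg/L.
After outfall 3: Q = 8770 + 1050 = 9820 L/s; C = (8770·317.5 + 1050·1200)/9820 = 411.9 mg/L.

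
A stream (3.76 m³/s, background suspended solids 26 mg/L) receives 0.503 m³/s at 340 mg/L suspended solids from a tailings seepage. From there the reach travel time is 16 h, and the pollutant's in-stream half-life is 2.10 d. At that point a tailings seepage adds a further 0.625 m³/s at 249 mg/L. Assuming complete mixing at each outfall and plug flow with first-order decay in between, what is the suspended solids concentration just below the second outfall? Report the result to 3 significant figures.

Mixed concentration C = ΣQC/ΣQ = (3.760·26.00 + 0.5030·340.0) / 4.263 = 268.8/4.263 = 63.05 mg/L; combined flow 4.263 m³/s.
Half-life 2.10 d → k = ln 2 / 2.10 = 0.3301 d⁻¹.
Decay over the reach: 63.05·exp(−kt) = 63.05·0.8025 = 50.60 mg/L.
Second outfall: C = (4.263·50.60 + 0.6250·249.0)/4.888 = 75.96 mg/L.

76.0 mg/L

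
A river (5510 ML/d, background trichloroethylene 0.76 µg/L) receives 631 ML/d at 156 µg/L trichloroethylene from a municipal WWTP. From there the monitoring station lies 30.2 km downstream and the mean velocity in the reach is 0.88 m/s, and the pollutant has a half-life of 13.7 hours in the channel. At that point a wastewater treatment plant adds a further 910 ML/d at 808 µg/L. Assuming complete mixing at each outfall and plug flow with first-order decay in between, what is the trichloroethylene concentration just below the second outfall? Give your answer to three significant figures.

Mixed concentration C = ΣQC/ΣQ = (5510·0.7600 + 631.0·156.0) / 6141 = 102600/6141 = 16.71 µg/L; combined flow 6141 ML/d.
Travel time t = 30.2·1000 / 0.88 = 34320 s = 9.533 h.
Half-life 13.7 h → k = ln 2 / 13.7 = 0.05059 h⁻¹ = 1.214 d⁻¹.
Applying C = C₀e^(−kt): 16.71 × 0.6174 = 10.32 µg/L.
Second outfall: C = (6141·10.32 + 910.0·808.0)/7051 = 113.3 µg/L.

113 µg/L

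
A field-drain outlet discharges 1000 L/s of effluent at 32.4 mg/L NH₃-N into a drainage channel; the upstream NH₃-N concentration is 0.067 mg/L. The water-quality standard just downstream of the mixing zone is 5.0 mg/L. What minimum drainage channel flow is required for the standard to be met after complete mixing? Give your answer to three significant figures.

5550 L/s

Set C_mix = 5.0: (Q·0.06700 + 1000·32.40) / (Q + 1000) = 5.0
→ Q = 1000·(32.40 − 5.0)/(5.0 − 0.06700) = 5554 L/s.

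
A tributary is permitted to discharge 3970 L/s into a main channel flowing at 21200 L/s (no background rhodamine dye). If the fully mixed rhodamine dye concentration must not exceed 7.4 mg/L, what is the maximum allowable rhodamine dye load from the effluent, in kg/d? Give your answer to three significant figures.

16100 kg/d

Mass balance at the limit: 21200·0 + 3970·Cₑ = 25170·7.4 → Cₑ = 46.92 mg/L.
3970 L/s = 3.970 m³/s. Load = 3.970 m³/s × 46.92 g/m³ × 86 400 s/d = 16090 kg/d.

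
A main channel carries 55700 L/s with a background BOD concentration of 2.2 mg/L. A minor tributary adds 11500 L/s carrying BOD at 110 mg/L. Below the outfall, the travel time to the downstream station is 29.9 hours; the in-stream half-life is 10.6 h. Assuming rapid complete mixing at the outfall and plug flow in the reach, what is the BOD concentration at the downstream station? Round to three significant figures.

2.92 mg/L

After mixing, C = (55700·2.200 + 11500·110.0) / 67200 = 1388000/67200 = 20.65 mg/L.
Half-life 10.6 h → k = ln 2 / 10.6 = 0.06539 h⁻¹ = 1.569 d⁻¹.
Decay over the reach: 20.65·exp(−kt) = 20.65·0.1415 = 2.922 mg/L.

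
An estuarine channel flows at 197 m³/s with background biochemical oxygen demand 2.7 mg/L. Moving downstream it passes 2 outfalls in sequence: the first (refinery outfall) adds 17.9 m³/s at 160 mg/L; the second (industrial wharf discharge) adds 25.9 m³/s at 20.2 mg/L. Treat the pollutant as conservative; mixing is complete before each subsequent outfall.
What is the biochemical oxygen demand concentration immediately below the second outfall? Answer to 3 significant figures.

After outfall 1: Q = 197.0 + 17.90 = 214.9 m³/s; C = (197.0·2.700 + 17.90·160.0)/214.9 = 15.80 mg/L.
After outfall 2: Q = 214.9 + 25.90 = 240.8 m³/s; C = (214.9·15.80 + 25.90·20.20)/240.8 = 16.28 mg/L.

16.3 mg/L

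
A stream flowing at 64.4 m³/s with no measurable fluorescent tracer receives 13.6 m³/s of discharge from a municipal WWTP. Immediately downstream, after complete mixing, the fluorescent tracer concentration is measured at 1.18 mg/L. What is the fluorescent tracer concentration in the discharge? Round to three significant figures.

Mass balance: 64.40·0 + 13.60·Cₑ = 78.00·1.180
→ Cₑ = (78.00·1.180 − 64.40·0) / 13.60 = 6.768 mg/L.

6.77 mg/L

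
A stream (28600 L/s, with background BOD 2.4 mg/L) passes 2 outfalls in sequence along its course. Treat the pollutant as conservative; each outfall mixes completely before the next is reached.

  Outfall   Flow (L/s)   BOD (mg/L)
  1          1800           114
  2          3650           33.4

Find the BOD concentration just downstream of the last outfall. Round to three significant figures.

11.6 mg/L

Outfall 1: combined Q = 30400 L/s; C = (28600·2.400 + 1800·114.0)/30400 = 9.008 mg/L.
Outfall 2: combined Q = 34050 L/s; C = (30400·9.008 + 3650·33.40)/34050 = 11.62 mg/L.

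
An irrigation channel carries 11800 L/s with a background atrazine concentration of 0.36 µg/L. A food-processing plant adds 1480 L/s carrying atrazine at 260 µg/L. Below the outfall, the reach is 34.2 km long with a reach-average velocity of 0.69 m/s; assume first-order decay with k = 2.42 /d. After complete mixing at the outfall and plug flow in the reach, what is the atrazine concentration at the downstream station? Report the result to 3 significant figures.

After mixing, C = (11800·0.3600 + 1480·260.0) / 13280 = 389000/13280 = 29.30 µg/L.
Travel time t = 34.2·1000 / 0.69 = 49570 s = 13.77 h.
Decay over the reach: 29.30·exp(−kt) = 29.30·0.2495 = 7.309 µg/L.

7.31 µg/L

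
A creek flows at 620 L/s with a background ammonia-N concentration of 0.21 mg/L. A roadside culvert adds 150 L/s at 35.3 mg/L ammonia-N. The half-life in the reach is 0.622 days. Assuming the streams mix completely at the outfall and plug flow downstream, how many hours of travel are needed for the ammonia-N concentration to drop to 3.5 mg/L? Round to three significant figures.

Mass balance: C = (620.0·0.2100 + 150.0·35.30) / 770.0 = 5425/770.0 = 7.046 mg/L.
Half-life 0.622 d → k = ln 2 / 0.622 = 1.114 d⁻¹.
7.046·exp(−k·t) = 3.5 → t = ln(7.046/3.5)/k = 54250 s = 15.07 h.

15.1 h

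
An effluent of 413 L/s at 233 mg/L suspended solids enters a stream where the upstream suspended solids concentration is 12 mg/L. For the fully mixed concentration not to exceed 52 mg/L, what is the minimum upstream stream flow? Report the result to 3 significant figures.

Set C_mix = 52: (Q·12.00 + 413.0·233.0) / (Q + 413.0) = 52
→ Q = 413.0·(233.0 − 52)/(52 − 12.00) = 1869 L/s.

1870 L/s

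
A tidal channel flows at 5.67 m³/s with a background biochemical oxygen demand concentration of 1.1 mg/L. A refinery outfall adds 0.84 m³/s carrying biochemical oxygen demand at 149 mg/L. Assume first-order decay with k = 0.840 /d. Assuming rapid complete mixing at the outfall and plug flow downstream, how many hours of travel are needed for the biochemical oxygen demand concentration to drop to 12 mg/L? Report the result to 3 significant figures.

After mixing, C = (5.670·1.100 + 0.8400·149.0) / 6.510 = 131.4/6.510 = 20.18 mg/L.
20.18·exp(−k·t) = 12 → t = ln(20.18/12)/k = 53480 s = 14.86 h.

14.9 h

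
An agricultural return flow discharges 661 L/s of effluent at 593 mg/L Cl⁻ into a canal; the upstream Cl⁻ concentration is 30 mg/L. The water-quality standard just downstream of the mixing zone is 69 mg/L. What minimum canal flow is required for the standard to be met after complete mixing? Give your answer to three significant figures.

8880 L/s

Set C_mix = 69: (Q·30.00 + 661.0·593.0) / (Q + 661.0) = 69
→ Q = 661.0·(593.0 − 69)/(69 − 30.00) = 8881 L/s.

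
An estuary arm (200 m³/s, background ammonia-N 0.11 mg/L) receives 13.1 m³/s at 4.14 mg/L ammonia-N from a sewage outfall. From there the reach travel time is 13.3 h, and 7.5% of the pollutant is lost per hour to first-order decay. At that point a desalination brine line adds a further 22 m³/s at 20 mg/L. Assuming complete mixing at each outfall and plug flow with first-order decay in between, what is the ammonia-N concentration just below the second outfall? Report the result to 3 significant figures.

1.99 mg/L

Conservation of mass: C = (200.0·0.1100 + 13.10·4.140) / 213.1 = 76.23/213.1 = 0.3577 mg/L; combined flow 213.1 m³/s.
7.5%/h lost → k = −ln(1 − 0.075) = 0.07796 h⁻¹.
Decay over the reach: 0.3577·exp(−kt) = 0.3577·0.3546 = 0.1268 mg/L.
Second outfall: C = (213.1·0.1268 + 22.00·20.00)/235.1 = 1.987 mg/L.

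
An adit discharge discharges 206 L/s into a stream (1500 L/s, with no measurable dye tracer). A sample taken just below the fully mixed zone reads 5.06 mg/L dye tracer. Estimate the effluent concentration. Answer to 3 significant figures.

Mass balance: 1500·0 + 206.0·Cₑ = 1706·5.060
→ Cₑ = (1706·5.060 − 1500·0) / 206.0 = 41.90 mg/L.

41.9 mg/L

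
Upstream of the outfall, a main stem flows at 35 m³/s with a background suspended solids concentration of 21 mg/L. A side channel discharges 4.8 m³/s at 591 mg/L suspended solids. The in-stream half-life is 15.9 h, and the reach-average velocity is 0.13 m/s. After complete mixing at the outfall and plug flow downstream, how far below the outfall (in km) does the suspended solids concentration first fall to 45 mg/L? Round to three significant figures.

7.41 km

Flow-weighted average: C = (35.00·21.00 + 4.800·591.0) / 39.80 = 3572/39.80 = 89.74 mg/L.
Half-life 15.9 h → k = ln 2 / 15.9 = 0.04359 h⁻¹ = 1.046 d⁻¹.
Set 89.74·exp(−k·t) = 45 → t = ln(89.74/45)/k = 57000 s = 15.83 h.
Distance = v·t = 0.13·57000 = 7411 m = 7.411 km.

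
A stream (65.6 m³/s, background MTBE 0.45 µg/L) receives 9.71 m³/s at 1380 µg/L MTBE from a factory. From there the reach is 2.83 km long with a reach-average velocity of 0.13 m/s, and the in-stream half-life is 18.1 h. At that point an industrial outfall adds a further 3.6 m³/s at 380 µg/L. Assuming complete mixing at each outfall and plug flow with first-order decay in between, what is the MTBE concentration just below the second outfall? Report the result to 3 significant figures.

152 µg/L

After mixing, C = (65.60·0.4500 + 9.710·1380) / 75.31 = 13430/75.31 = 178.3 µg/L; combined flow 75.31 m³/s.
Travel time t = 2.83·1000 / 0.13 = 21770 s = 6.047 h.
Half-life 18.1 h → k = ln 2 / 18.1 = 0.03830 h⁻¹ = 0.9191 d⁻¹.
Applying C = C₀e^(−kt): 178.3 × 0.7933 = 141.5 µg/L.
At the second outfall, C = (75.31·141.5 + 3.600·380.0) / (75.31 + 3.600) = 152.3 µg/L.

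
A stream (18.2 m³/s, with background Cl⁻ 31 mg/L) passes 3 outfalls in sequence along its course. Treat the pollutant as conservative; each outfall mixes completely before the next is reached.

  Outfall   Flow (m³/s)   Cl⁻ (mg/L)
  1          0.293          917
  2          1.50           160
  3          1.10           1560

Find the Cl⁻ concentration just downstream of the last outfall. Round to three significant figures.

Outfall 1: combined Q = 18.49 m³/s; C = (18.20·31.00 + 0.2930·917.0)/18.49 = 45.04 mg/L.
Outfall 2: combined Q = 19.99 m³/s; C = (18.49·45.04 + 1.500·160.0)/19.99 = 53.66 mg/L.
Outfall 3: combined Q = 21.09 m³/s; C = (19.99·53.66 + 1.100·1560)/21.09 = 132.2 mg/L.

132 mg/L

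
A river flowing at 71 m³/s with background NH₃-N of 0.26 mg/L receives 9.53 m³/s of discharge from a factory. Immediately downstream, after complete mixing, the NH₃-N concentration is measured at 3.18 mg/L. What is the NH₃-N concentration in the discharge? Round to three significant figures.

Mass balance: 71.00·0.2600 + 9.530·Cₑ = 80.53·3.180
→ Cₑ = (80.53·3.180 − 71.00·0.2600) / 9.530 = 24.93 mg/L.

24.9 mg/L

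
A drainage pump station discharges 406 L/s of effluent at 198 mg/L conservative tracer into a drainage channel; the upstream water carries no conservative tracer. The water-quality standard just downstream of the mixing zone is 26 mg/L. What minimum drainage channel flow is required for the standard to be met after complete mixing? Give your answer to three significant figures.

2690 L/s

Set C_mix = 26: (Q·0 + 406.0·198.0) / (Q + 406.0) = 26
→ Q = 406.0·(198.0 − 26)/(26 − 0) = 2686 L/s.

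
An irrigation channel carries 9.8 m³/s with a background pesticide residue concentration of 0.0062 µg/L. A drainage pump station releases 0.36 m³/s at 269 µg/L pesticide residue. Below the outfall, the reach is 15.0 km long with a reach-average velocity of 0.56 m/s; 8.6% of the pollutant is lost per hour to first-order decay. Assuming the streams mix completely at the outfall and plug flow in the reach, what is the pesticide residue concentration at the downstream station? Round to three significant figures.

Flow-weighted average: C = (9.800·0.006200 + 0.3600·269.0) / 10.16 = 96.90/10.16 = 9.537 µg/L.
Travel time t = 15.0·1000 / 0.56 = 26790 s = 7.440 h.
8.6%/h lost → k = −ln(1 − 0.086) = 0.08992 h⁻¹.
Decay over the reach: 9.537·exp(−kt) = 9.537·0.5122 = 4.885 µg/L.

4.88 µg/L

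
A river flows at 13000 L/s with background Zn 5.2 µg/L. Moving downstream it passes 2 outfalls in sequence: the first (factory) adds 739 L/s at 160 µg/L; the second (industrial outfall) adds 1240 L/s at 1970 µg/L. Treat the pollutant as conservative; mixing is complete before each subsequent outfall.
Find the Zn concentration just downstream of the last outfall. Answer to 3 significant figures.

Below outfall 1: Q → 13740 L/s, C = (13000·5.200 + 739.0·160.0)/13740 = 13.53 µg/L.
Below outfall 2: Q → 14980 L/s, C = (13740·13.53 + 1240·1970)/14980 = 175.5 µg/L.

175 µg/L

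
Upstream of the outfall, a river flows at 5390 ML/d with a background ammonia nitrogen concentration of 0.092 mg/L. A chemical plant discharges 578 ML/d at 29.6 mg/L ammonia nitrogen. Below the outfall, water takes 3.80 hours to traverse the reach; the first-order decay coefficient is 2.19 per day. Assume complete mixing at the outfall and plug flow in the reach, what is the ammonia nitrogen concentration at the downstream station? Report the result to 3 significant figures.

Flow-weighted average: C = (5390·0.09200 + 578.0·29.60) / 5968 = 17600/5968 = 2.950 mg/L.
First-order decay: C = 2.950·exp(−k·t) = 2.950·0.7070 = 2.085 mg/L.

2.09 mg/L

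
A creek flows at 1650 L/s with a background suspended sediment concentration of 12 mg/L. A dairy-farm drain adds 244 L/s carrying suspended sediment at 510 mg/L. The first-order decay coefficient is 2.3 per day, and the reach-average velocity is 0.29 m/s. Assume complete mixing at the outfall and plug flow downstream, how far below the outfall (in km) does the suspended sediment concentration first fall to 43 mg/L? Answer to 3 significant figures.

After mixing, C = (1650·12.00 + 244.0·510.0) / 1894 = 144200/1894 = 76.16 mg/L.
Set 76.16·exp(−k·t) = 43 → t = ln(76.16/43)/k = 21470 s = 5.964 h.
Distance = v·t = 0.29·21470 = 6227 m = 6.227 km.

6.23 km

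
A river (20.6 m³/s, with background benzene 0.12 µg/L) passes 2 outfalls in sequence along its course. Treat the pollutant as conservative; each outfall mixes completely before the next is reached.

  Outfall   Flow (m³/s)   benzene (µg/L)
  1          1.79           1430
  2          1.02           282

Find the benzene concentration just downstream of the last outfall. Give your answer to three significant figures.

Outfall 1: combined Q = 22.39 m³/s; C = (20.60·0.1200 + 1.790·1430)/22.39 = 114.4 µg/L.
Outfall 2: combined Q = 23.41 m³/s; C = (22.39·114.4 + 1.020·282.0)/23.41 = 121.7 µg/L.

122 µg/L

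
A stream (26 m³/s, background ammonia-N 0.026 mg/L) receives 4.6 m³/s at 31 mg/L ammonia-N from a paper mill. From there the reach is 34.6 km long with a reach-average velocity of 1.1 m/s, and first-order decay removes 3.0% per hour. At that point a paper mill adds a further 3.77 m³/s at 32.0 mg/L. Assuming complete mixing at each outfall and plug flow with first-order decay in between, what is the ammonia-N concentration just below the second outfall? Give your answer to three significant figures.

6.70 mg/L

Mass balance: C = (26.00·0.02600 + 4.600·31.00) / 30.60 = 143.3/30.60 = 4.682 mg/L; combined flow 30.60 m³/s.
Travel time t = 34.6·1000 / 1.1 = 31450 s = 8.737 h.
3.0%/h lost → k = −ln(1 − 0.03) = 0.03046 h⁻¹.
After decay, C = 4.682 × e^(−kt) = 4.682 × 0.7663 = 3.588 mg/L.
Second outfall: C = (30.60·3.588 + 3.770·32.00)/34.37 = 6.705 mg/L.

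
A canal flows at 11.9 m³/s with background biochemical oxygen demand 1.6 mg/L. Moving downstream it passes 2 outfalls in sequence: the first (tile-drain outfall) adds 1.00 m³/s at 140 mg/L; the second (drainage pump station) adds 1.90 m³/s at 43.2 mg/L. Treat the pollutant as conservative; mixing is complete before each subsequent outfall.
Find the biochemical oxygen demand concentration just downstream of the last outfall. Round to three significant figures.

Below outfall 1: Q → 12.90 m³/s, C = (11.90·1.600 + 1.000·140.0)/12.90 = 12.33 mg/L.
Below outfall 2: Q → 14.80 m³/s, C = (12.90·12.33 + 1.900·43.20)/14.80 = 16.29 mg/L.

16.3 mg/L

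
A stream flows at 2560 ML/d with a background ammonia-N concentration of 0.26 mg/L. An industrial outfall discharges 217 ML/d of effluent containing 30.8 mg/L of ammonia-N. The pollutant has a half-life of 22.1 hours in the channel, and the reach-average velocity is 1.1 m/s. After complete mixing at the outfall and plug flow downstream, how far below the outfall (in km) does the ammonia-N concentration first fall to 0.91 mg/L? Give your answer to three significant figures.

135 km

Flow-weighted average: C = (2560·0.2600 + 217.0·30.80) / 2777 = 7349/2777 = 2.646 mg/L.
Half-life 22.1 h → k = ln 2 / 22.1 = 0.03136 h⁻¹ = 0.7527 d⁻¹.
Set 2.646·exp(−k·t) = 0.91 → t = ln(2.646/0.91)/k = 122500 s = 34.04 h.
Distance = v·t = 1.1·122500 = 134800 m = 134.8 km.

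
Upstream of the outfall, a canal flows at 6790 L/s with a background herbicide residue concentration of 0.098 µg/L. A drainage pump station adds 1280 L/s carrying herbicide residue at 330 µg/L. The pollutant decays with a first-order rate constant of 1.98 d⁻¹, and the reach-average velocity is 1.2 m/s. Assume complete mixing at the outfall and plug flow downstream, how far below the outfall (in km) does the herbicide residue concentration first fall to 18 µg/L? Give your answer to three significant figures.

After mixing, C = (6790·0.09800 + 1280·330.0) / 8070 = 423100/8070 = 52.42 µg/L.
Set 52.42·exp(−k·t) = 18 → t = ln(52.42/18)/k = 46650 s = 12.96 h.
Distance = v·t = 1.2·46650 = 55980 m = 55.98 km.

56.0 km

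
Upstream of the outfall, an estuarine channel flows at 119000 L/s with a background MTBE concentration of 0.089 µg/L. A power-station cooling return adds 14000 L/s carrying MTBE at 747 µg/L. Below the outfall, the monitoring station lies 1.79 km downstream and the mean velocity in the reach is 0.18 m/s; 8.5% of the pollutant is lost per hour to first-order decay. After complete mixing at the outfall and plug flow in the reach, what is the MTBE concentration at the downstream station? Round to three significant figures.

Conservation of mass: C = (119000·0.08900 + 14000·747.0) / 133000 = 10470000/133000 = 78.71 µg/L.
Travel time t = 1.79·1000 / 0.18 = 9944 s = 2.762 h.
8.5%/h lost → k = −ln(1 − 0.085) = 0.08883 h⁻¹.
Decay over the reach: 78.71·exp(−kt) = 78.71·0.7824 = 61.58 µg/L.

61.6 µg/L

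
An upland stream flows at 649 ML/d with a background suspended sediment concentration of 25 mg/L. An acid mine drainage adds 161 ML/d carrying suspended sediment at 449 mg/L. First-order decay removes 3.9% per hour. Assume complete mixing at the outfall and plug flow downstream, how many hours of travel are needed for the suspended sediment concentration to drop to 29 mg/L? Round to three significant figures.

33.3 h

After mixing, C = (649.0·25.00 + 161.0·449.0) / 810.0 = 88510/810.0 = 109.3 mg/L.
3.9%/h lost → k = −ln(1 − 0.039) = 0.03978 h⁻¹.
109.3·exp(−k·t) = 29 → t = ln(109.3/29)/k = 120100 s = 33.35 h.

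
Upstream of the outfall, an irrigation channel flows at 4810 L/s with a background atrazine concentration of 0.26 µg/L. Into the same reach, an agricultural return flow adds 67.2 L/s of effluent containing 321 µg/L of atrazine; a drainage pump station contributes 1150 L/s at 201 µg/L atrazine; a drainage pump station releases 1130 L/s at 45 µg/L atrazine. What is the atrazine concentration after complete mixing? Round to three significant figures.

Flow-weighted average: C = (4810·0.2600 + 67.20·321.0 + 1150·201.0 + 1130·45.00) / 7157 = 304800/7157 = 42.59 µg/L.

42.6 µg/L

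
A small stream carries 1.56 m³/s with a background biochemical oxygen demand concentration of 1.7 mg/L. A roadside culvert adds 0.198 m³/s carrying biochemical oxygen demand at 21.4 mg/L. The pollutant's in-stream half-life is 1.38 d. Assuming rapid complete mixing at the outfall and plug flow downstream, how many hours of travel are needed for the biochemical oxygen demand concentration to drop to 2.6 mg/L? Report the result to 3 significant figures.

Flow-weighted average: C = (1.560·1.700 + 0.1980·21.40) / 1.758 = 6.889/1.758 = 3.919 mg/L.
Half-life 1.38 d → k = ln 2 / 1.38 = 0.5023 d⁻¹.
3.919·exp(−k·t) = 2.6 → t = ln(3.919/2.6)/k = 70570 s = 19.60 h.

19.6 h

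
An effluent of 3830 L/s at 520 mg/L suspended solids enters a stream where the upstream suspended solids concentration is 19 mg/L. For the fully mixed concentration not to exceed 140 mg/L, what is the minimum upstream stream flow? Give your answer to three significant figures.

12000 L/s

Set C_mix = 140: (Q·19.00 + 3830·520.0) / (Q + 3830) = 140
→ Q = 3830·(520.0 − 140)/(140 − 19.00) = 12030 L/s.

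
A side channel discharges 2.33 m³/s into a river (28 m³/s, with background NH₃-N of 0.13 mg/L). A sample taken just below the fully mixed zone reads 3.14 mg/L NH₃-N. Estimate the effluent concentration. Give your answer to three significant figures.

Mass balance: 28.00·0.1300 + 2.330·Cₑ = 30.33·3.140
→ Cₑ = (30.33·3.140 − 28.00·0.1300) / 2.330 = 39.31 mg/L.

39.3 mg/L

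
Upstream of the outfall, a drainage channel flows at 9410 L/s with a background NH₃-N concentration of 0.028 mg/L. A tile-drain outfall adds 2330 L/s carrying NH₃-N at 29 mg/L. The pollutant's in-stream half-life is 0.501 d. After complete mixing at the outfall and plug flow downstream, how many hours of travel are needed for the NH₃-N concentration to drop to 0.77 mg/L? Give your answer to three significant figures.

Flow-weighted average: C = (9410·0.02800 + 2330·29.00) / 11740 = 67830/11740 = 5.778 mg/L.
Half-life 0.501 d → k = ln 2 / 0.501 = 1.384 d⁻¹.
5.778·exp(−k·t) = 0.77 → t = ln(5.778/0.77)/k = 125900 s = 34.96 h.

35.0 h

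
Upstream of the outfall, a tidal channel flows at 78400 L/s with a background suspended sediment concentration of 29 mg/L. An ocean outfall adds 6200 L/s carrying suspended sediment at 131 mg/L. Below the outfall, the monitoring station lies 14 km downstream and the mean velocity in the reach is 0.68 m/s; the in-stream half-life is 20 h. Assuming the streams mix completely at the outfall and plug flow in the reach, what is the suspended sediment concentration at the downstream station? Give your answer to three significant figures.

29.9 mg/L

Flow-weighted average: C = (78400·29.00 + 6200·131.0) / 84600 = 3086000/84600 = 36.48 mg/L.
Travel time t = 14·1000 / 0.68 = 20590 s = 5.719 h.
Half-life 20 h → k = ln 2 / 20 = 0.03466 h⁻¹ = 0.8318 d⁻¹.
Applying C = C₀e^(−kt): 36.48 × 0.8202 = 29.92 mg/L.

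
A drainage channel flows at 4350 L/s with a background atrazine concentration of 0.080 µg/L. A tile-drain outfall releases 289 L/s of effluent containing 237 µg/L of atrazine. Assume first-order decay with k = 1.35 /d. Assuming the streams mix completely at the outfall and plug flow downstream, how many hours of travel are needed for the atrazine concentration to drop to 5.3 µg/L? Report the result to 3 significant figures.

Conservation of mass: C = (4350·0.08000 + 289.0·237.0) / 4639 = 68840/4639 = 14.84 µg/L.
14.84·exp(−k·t) = 5.3 → t = ln(14.84/5.3)/k = 65890 s = 18.30 h.

18.3 h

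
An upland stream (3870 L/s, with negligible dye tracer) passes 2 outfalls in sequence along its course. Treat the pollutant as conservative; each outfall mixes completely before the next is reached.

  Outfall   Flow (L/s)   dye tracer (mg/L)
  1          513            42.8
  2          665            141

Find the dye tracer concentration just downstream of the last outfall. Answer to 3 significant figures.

22.9 mg/L

After outfall 1: Q = 3870 + 513.0 = 4383 L/s; C = (3870·0 + 513.0·42.80)/4383 = 5.009 mg/L.
After outfall 2: Q = 4383 + 665.0 = 5048 L/s; C = (4383·5.009 + 665.0·141.0)/5048 = 22.92 mg/L.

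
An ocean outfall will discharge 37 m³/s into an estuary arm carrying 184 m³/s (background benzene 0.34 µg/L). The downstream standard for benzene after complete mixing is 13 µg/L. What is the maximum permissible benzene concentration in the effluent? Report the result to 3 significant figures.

At the limit, (Qr·Cr + Qe·Cₑ)/(Qr + Qe) = 13:
Cₑ = (221.0·13 − 184.0·0.3400) / 37.00 = 75.96 µg/L.

76.0 µg/L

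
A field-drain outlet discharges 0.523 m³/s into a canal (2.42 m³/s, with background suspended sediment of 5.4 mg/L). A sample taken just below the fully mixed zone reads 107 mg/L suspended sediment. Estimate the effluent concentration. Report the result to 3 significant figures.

Mass balance: 2.420·5.400 + 0.5230·Cₑ = 2.943·107.0
→ Cₑ = (2.943·107.0 − 2.420·5.400) / 0.5230 = 577.1 mg/L.

577 mg/L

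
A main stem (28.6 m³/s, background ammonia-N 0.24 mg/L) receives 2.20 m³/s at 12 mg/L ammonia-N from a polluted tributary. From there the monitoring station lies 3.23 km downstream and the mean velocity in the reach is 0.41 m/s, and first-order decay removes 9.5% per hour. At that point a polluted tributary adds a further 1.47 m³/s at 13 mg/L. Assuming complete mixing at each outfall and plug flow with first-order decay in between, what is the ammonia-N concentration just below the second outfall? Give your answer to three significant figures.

1.42 mg/L

Mass balance: C = (28.60·0.2400 + 2.200·12.00) / 30.80 = 33.26/30.80 = 1.080 mg/L; combined flow 30.80 m³/s.
Travel time t = 3.23·1000 / 0.41 = 7878 s = 2.188 h.
9.5%/h lost → k = −ln(1 − 0.095) = 0.09982 h⁻¹.
Applying C = C₀e^(−kt): 1.080 × 0.8038 = 0.8681 mg/L.
Second outfall: C = (30.80·0.8681 + 1.470·13.00)/32.27 = 1.421 mg/L.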